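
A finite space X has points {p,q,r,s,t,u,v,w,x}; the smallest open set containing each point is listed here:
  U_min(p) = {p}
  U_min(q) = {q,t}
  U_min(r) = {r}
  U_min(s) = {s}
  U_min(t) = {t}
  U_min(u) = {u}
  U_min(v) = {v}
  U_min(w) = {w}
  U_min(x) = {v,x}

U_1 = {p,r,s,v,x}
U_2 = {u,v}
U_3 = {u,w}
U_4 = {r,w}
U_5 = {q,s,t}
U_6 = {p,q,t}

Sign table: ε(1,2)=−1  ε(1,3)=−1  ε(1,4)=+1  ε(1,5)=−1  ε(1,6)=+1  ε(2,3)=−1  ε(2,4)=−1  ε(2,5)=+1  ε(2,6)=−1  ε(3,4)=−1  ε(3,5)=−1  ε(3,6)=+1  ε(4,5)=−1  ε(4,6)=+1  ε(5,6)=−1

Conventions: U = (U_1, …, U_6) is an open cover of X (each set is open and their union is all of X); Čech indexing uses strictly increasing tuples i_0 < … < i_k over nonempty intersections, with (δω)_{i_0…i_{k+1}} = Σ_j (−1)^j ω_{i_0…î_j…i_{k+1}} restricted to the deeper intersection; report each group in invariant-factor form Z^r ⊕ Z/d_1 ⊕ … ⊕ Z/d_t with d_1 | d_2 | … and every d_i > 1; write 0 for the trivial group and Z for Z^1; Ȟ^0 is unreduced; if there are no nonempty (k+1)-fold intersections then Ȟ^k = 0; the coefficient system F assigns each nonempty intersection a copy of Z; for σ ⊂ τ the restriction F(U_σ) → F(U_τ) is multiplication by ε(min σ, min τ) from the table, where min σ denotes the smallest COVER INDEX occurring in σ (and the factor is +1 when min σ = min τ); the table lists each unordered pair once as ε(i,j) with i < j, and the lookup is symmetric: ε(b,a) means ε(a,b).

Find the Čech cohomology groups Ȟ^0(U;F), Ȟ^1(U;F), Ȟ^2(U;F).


Ȟ^0(U;F) ≅ 0,  Ȟ^1(U;F) ≅ Z ⊕ Z/2,  Ȟ^2(U;F) ≅ 0

nonempty overlaps:
  U12={v} U14={r} U15={s} U16={p} U23={u} U34={w} U56={q,t}
C dims 6,7; δ0: rk 6, SNF 1^5·2
degree 0: 6−6−0 = 0 → Ȟ^0 ≅ 0
degree 1: 7−0−6 = 1 plus torsion [2] → Ȟ^1 ≅ Z ⊕ Z/2
degree 2: 0−0−0 = 0 → Ȟ^2 ≅ 0


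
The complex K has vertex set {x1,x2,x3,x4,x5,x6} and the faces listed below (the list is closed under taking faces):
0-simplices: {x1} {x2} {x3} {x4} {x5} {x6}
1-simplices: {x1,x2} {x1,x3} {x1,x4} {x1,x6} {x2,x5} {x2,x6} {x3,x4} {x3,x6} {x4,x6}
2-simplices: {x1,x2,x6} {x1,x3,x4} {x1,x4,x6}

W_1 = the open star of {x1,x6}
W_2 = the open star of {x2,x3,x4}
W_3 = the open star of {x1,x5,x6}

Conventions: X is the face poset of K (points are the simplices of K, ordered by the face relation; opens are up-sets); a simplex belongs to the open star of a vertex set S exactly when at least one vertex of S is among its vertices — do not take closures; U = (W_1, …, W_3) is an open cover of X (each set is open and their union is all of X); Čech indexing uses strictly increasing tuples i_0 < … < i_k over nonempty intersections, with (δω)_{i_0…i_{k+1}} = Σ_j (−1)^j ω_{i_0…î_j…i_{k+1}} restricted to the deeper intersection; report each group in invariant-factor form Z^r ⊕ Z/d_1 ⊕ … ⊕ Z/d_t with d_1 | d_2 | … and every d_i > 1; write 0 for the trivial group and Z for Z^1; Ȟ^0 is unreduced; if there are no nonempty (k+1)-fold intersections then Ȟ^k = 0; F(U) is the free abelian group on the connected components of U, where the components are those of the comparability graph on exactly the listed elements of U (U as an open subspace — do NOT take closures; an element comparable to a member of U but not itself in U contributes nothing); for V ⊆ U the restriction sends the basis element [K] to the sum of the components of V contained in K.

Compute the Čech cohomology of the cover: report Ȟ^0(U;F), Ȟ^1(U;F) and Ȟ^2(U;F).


Ȟ^0 = Z; Ȟ^1 = Z; Ȟ^2 = 0

intersection data:
  W1={{x1},{x6},{x1,x2},{x1,x3},{x1,x4},{x1,x6},{x2,x6},{x3,x6},{x4,x6},{x1,x2,x6},{x1,x3,x4},{x1,x4,x6}} W2={{x2},{x3},{x4},{x1,x2},{x1,x3},{x1,x4},{x2,x5},{x2,x6},{x3,x4},{x3,x6},{x4,x6},{x1,x2,x6},{x1,x3,x4},{x1,x4,x6}} W3={{x1},{x5},{x6},{x1,x2},{x1,x3},{x1,x4},{x1,x6},{x2,x5},{x2,x6},{x3,x6},{x4,x6},{x1,x2,x6},{x1,x3,x4},{x1,x4,x6}}
  W12={{x1,x2},{x1,x3},{x1,x4},{x2,x6},{x3,x6},{x4,x6},{x1,x2,x6},{x1,x3,x4},{x1,x4,x6}} W13={{x1},{x6},{x1,x2},{x1,x3},{x1,x4},{x1,x6},{x2,x6},{x3,x6},{x4,x6},{x1,x2,x6},{x1,x3,x4},{x1,x4,x6}} W23={{x1,x2},{x1,x3},{x1,x4},{x2,x5},{x2,x6},{x3,x6},{x4,x6},{x1,x2,x6},{x1,x3,x4},{x1,x4,x6}}
  W123={{x1,x2},{x1,x3},{x1,x4},{x2,x6},{x3,x6},{x4,x6},{x1,x2,x6},{x1,x3,x4},{x1,x4,x6}}
components per intersection:
  W1: {{x1},{x6},{x1,x2},{x1,x3},{x1,x4},{x1,x6},{x2,x6},{x3,x6},{x4,x6},{x1,x2,x6},{x1,x3,x4},{x1,x4,x6}}
  W2: {{x2},{x1,x2},{x2,x5},{x2,x6},{x1,x2,x6}} {{x3},{x4},{x1,x3},{x1,x4},{x3,x4},{x3,x6},{x4,x6},{x1,x3,x4},{x1,x4,x6}}
  W3: {{x1},{x6},{x1,x2},{x1,x3},{x1,x4},{x1,x6},{x2,x6},{x3,x6},{x4,x6},{x1,x2,x6},{x1,x3,x4},{x1,x4,x6}} {{x5},{x2,x5}}
  W12: {{x1,x2},{x2,x6},{x1,x2,x6}} {{x1,x3},{x1,x4},{x4,x6},{x1,x3,x4},{x1,x4,x6}} {{x3,x6}}
  W13: {{x1},{x6},{x1,x2},{x1,x3},{x1,x4},{x1,x6},{x2,x6},{x3,x6},{x4,x6},{x1,x2,x6},{x1,x3,x4},{x1,x4,x6}}
  W23: {{x1,x2},{x2,x6},{x1,x2,x6}} {{x1,x3},{x1,x4},{x4,x6},{x1,x3,x4},{x1,x4,x6}} {{x2,x5}} {{x3,x6}}
  W123: {{x1,x2},{x2,x6},{x1,x2,x6}} {{x1,x3},{x1,x4},{x4,x6},{x1,x3,x4},{x1,x4,x6}} {{x3,x6}}
C dims 5,8,3; δ0: rk 4, SNF 1^4; δ1: rk 3, SNF 1^3
Ȟ^0 = (5 − 4) − 0 = 1, so Ȟ^0 ≅ Z
Ȟ^1 = (8 − 3) − 4 = 1, so Ȟ^1 ≅ Z
Ȟ^2 = (3 − 0) − 3 = 0, so Ȟ^2 ≅ 0


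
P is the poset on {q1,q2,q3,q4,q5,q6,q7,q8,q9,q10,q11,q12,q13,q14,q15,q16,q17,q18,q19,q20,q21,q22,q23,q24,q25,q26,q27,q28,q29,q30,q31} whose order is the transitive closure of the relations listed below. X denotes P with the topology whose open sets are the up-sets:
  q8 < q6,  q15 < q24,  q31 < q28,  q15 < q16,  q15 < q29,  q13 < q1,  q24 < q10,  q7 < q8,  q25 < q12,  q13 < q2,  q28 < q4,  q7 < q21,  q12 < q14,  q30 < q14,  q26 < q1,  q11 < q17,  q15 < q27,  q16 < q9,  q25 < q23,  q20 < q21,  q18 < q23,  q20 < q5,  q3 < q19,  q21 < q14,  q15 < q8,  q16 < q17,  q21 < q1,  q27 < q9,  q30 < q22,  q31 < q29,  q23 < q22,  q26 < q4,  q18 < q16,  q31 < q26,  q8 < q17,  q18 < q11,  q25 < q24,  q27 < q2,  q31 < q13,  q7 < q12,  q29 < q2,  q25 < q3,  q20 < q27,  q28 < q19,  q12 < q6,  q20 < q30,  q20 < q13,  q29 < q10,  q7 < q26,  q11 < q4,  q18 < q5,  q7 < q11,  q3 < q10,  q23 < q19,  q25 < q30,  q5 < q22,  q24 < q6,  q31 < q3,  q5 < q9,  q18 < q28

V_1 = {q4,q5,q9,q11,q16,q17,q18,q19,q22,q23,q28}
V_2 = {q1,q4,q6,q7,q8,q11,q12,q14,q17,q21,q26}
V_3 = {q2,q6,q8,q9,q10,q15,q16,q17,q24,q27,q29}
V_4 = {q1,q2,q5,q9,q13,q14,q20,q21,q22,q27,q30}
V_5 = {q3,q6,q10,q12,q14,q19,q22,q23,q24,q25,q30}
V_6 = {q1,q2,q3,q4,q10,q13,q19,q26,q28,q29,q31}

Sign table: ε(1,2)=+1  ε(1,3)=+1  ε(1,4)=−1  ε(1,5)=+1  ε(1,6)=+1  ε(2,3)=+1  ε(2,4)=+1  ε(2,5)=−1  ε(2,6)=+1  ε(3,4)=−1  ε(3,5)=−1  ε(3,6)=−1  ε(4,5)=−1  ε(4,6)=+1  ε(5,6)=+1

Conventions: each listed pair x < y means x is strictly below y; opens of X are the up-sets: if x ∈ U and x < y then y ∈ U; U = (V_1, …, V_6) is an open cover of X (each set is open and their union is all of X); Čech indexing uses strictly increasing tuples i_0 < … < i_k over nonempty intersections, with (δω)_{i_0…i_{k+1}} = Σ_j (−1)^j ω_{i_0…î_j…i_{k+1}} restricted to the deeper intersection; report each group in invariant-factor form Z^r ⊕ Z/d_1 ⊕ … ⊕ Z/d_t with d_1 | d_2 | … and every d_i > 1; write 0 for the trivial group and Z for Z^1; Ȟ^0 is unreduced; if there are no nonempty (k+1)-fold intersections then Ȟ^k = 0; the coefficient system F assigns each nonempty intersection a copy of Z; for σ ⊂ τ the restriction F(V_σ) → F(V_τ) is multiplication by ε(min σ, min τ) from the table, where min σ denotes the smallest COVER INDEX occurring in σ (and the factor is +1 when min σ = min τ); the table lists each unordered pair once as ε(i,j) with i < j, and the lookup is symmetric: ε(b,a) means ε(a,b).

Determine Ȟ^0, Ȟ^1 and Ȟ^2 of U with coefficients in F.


Ȟ^0 ≅ 0,  Ȟ^1 ≅ Z/2,  Ȟ^2 ≅ Z

nerve of the cover:
  V12={q4,q11,q17} V13={q9,q16,q17} V14={q5,q9,q22} V15={q19,q22,q23} V16={q4,q19,q28} V23={q6,q8,q17} V24={q1,q14,q21} V25={q6,q12,q14} V26={q1,q4,q26} V34={q2,q9,q27} V35={q6,q10,q24} V36={q2,q10,q29} V45={q14,q22,q30} V46={q1,q2,q13} V56={q3,q10,q19}
  V123={q17} V126={q4} V134={q9} V145={q22} V156={q19} V235={q6} V245={q14} V246={q1} V346={q2} V356={q10}
C dims 6,15,10; δ0: rk 6, SNF 1^5·2; δ1: rk 9, SNF 1^9
Ȟ^0 = (6 − 6) − 0 = 0, so Ȟ^0 ≅ 0
Ȟ^1 = (15 − 9) − 6 = 0 plus torsion [2], so Ȟ^1 ≅ Z/2
Ȟ^2 = (10 − 0) − 9 = 1, so Ȟ^2 ≅ Z


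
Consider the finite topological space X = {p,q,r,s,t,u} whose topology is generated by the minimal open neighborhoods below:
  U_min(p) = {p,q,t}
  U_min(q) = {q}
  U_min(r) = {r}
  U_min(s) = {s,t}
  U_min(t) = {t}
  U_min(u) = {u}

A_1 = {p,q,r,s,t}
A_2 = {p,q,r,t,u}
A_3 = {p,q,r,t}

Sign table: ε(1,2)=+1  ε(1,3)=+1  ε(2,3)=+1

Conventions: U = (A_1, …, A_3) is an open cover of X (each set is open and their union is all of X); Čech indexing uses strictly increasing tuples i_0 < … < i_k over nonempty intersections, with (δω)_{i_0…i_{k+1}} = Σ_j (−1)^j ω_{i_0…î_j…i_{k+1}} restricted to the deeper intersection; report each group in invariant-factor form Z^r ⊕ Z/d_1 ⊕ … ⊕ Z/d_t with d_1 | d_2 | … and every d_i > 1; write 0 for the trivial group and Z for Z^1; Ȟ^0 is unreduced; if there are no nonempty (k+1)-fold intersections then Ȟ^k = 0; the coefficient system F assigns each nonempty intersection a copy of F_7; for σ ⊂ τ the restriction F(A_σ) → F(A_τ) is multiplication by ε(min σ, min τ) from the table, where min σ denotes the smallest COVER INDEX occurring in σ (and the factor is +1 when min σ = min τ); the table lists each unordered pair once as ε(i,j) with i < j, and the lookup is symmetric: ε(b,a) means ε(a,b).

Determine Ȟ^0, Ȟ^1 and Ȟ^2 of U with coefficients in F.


cover nerve:
  A12={p,q,r,t} A13={p,q,r,t} A23={p,q,r,t}
  A123={p,q,r,t}
C dims 3,3,1; δ0: rk_F7 2; δ1: rk_F7 1
Ȟ^0: (3−2)−0=1 ⇒ Z/7
Ȟ^1: (3−1)−2=0 ⇒ 0
Ȟ^2: (1−0)−1=0 ⇒ 0

Ȟ^0(U;F) ≅ Z/7, Ȟ^1(U;F) ≅ 0 and Ȟ^2(U;F) ≅ 0


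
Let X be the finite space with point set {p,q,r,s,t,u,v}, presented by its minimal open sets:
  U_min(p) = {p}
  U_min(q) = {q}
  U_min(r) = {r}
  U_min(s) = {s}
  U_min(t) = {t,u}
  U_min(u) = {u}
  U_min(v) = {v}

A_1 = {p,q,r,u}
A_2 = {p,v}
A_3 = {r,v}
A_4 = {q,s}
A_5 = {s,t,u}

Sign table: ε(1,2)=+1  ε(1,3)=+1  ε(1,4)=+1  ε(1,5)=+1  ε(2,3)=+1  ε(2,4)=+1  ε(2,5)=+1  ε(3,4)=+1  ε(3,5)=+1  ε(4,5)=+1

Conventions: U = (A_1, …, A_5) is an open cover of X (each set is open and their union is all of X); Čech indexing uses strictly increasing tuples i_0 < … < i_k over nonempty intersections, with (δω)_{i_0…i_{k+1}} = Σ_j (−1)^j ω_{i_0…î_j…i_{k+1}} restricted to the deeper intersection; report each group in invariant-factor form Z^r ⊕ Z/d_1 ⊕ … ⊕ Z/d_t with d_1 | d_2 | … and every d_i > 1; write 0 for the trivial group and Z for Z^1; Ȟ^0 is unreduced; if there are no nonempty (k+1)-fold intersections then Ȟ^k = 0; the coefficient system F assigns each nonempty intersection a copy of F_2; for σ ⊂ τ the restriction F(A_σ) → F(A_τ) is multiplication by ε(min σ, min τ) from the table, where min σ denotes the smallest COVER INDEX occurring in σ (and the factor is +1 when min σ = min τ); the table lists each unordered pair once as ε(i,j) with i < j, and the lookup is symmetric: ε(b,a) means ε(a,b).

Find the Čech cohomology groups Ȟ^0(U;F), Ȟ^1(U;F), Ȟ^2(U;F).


Ȟ^0 ≅ Z/2,  Ȟ^1 ≅ Z/2 ⊕ Z/2,  Ȟ^2 ≅ 0

nerve simplices:
  A12={p} A13={r} A14={q} A15={u} A23={v} A45={s}
C dims 5,6; δ0: rk_F2 4
degree 0: 5−4−0 = 1 → Ȟ^0 ≅ Z/2
degree 1: 6−0−4 = 2 → Ȟ^1 ≅ Z/2 ⊕ Z/2
degree 2: 0−0−0 = 0 → Ȟ^2 ≅ 0


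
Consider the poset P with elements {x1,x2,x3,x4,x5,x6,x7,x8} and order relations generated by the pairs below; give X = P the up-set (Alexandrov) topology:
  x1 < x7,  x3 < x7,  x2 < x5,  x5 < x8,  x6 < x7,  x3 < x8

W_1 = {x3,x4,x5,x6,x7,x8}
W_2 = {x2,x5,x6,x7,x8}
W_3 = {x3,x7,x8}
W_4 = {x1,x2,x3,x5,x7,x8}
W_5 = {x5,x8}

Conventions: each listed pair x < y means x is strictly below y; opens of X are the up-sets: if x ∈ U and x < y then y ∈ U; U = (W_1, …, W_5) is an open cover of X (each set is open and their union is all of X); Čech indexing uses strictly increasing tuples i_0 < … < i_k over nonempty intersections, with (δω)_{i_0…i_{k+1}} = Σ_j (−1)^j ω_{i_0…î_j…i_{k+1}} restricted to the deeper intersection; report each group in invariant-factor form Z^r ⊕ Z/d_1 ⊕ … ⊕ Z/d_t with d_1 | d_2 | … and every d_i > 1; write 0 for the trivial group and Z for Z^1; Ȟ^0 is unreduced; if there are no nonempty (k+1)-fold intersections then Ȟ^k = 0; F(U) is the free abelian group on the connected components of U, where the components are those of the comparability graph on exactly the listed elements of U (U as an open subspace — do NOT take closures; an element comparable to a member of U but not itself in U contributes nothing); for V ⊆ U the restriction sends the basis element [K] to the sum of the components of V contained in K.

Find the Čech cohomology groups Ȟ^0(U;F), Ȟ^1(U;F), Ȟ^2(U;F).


nerve of the cover:
  W12={x5,x6,x7,x8} W13={x3,x7,x8} W14={x3,x5,x7,x8} W15={x5,x8} W23={x7,x8} W24={x2,x5,x7,x8} W25={x5,x8} W34={x3,x7,x8} W35={x8} W45={x5,x8}
  W123={x7,x8} W124={x5,x7,x8} W125={x5,x8} W134={x3,x7,x8} W135={x8} W145={x5,x8} W234={x7,x8} W235={x8} W245={x5,x8} W345={x8}
  W1234={x7,x8} W1235={x8} W1245={x5,x8} W1345={x8} W2345={x8}
  W12345={x8}
components per intersection:
  W1: {x3,x5,x6,x7,x8} {x4}
  W2: {x2,x5,x8} {x6,x7}
  W3: {x3,x7,x8}
  W4: {x1,x2,x3,x5,x7,x8}
  W5: {x5,x8}
  W12: {x5,x8} {x6,x7}
  W13: {x3,x7,x8}
  W14: {x3,x5,x7,x8}
  W15: {x5,x8}
  W23: {x7} {x8}
  W24: {x2,x5,x8} {x7}
  W25: {x5,x8}
  W34: {x3,x7,x8}
  W35: {x8}
  W45: {x5,x8}
  W123: {x7} {x8}
  W124: {x5,x8} {x7}
  W125: {x5,x8}
  W134: {x3,x7,x8}
  W135: {x8}
  W145: {x5,x8}
  W234: {x7} {x8}
  W235: {x8}
  W245: {x5,x8}
  W345: {x8}
  W1234: {x7} {x8}
  W1235: {x8}
  W1245: {x5,x8}
  W1345: {x8}
  W2345: {x8}
  W12345: {x8}
C dims 7,13,13,6; δ0: rk 5, SNF 1^5; δ1: rk 8, SNF 1^8; δ2: rk 5, SNF 1^5
Ȟ^0 = (7 − 5) − 0 = 2, so Ȟ^0 ≅ Z^2
Ȟ^1 = (13 − 8) − 5 = 0, so Ȟ^1 ≅ 0
Ȟ^2 = (13 − 5) − 8 = 0, so Ȟ^2 ≅ 0

Ȟ^0 ≅ Z^2; Ȟ^1 ≅ 0; Ȟ^2 ≅ 0


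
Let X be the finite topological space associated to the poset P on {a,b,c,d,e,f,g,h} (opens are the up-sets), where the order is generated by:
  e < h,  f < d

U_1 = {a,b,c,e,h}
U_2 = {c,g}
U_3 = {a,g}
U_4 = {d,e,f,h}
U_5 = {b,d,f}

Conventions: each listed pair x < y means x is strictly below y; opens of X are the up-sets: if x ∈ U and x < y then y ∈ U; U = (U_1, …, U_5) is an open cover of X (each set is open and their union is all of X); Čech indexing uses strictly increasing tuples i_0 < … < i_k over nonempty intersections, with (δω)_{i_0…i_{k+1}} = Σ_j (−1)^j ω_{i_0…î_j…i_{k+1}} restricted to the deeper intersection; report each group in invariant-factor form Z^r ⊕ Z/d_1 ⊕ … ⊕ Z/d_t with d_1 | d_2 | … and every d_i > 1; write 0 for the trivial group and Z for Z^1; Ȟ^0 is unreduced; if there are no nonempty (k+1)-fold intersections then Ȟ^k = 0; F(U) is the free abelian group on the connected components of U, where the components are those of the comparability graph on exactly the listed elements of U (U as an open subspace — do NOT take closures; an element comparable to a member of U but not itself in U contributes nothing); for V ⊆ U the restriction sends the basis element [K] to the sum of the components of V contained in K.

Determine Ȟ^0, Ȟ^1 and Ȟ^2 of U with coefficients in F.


Ȟ^0 = Z^6,  Ȟ^1 = 0,  Ȟ^2 = 0

nonempty intersections:
  U12={c} U13={a} U14={e,h} U15={b} U23={g} U45={d,f}
components per intersection:
  U1: {a} {b} {c} {e,h}
  U2: {c} {g}
  U3: {a} {g}
  U4: {d,f} {e,h}
  U5: {b} {d,f}
  U12: {c}
  U13: {a}
  U14: {e,h}
  U15: {b}
  U23: {g}
  U45: {d,f}
C dims 12,6; δ0: rk 6, SNF 1^6
Ȟ^0: (12−6)−0=6 ⇒ Z^6
Ȟ^1: (6−0)−6=0 ⇒ 0
Ȟ^2: (0−0)−0=0 ⇒ 0


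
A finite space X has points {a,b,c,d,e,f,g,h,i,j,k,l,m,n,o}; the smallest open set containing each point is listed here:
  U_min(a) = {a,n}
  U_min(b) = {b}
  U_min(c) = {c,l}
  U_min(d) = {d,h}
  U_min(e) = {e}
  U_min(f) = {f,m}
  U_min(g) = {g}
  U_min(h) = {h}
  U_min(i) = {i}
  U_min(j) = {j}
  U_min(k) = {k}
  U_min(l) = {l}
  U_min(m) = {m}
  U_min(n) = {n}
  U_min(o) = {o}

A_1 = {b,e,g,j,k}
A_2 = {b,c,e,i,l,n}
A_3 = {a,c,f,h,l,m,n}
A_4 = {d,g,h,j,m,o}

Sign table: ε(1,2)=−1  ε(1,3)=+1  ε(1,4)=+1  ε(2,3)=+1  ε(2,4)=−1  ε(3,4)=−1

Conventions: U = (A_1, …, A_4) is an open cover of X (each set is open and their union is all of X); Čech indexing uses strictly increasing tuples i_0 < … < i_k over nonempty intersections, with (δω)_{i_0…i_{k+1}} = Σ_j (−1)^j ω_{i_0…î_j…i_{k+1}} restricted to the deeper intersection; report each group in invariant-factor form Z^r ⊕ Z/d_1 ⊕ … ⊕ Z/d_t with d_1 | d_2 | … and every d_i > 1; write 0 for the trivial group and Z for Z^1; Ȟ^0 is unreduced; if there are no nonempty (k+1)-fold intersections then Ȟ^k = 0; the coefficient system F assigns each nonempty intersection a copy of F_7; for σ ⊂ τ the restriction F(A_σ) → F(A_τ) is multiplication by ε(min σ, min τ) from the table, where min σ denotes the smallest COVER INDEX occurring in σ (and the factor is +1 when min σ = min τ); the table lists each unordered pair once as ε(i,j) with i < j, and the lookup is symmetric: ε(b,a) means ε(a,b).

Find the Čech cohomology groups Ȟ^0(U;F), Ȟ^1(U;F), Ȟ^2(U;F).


nerve simplices:
  A12={b,e} A14={g,j} A23={c,l,n} A34={h,m}
C dims 4,4; δ0: rk_F7 3
degree 0: 4−3−0 = 1 → Ȟ^0 ≅ Z/7
degree 1: 4−0−3 = 1 → Ȟ^1 ≅ Z/7
degree 2: 0−0−0 = 0 → Ȟ^2 ≅ 0

Ȟ^0 ≅ Z/7,  Ȟ^1 ≅ Z/7,  Ȟ^2 ≅ 0


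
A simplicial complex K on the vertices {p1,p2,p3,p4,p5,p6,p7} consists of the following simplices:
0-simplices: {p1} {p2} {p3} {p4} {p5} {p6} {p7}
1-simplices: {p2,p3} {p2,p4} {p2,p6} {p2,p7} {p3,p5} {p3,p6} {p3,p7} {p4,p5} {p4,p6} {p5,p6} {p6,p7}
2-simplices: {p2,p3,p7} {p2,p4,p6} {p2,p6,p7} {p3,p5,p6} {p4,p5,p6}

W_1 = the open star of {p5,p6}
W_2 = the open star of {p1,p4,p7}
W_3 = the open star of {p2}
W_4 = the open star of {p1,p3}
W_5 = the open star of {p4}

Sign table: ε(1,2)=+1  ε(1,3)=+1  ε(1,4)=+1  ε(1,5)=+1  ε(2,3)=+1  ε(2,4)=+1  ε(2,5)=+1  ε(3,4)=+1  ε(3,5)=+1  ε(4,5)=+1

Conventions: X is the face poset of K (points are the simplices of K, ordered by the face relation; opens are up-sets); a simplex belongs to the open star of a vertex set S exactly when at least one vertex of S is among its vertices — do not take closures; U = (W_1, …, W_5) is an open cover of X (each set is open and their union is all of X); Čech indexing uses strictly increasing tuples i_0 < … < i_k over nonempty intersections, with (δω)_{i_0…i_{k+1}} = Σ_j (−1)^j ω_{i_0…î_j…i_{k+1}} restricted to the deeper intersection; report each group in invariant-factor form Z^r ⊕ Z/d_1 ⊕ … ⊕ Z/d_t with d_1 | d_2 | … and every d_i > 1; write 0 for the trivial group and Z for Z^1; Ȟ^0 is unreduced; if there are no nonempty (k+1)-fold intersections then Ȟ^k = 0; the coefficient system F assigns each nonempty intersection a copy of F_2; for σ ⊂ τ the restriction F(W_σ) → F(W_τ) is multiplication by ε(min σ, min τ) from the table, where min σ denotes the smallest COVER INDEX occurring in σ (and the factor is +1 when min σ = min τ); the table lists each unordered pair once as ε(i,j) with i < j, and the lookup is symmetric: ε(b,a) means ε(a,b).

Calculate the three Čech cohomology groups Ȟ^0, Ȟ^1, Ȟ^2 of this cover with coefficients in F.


nerve simplices:
  W1={{p5},{p6},{p2,p6},{p3,p5},{p3,p6},{p4,p5},{p4,p6},{p5,p6},{p6,p7},{p2,p4,p6},{p2,p6,p7},{p3,p5,p6},{p4,p5,p6}} W2={{p1},{p4},{p7},{p2,p4},{p2,p7},{p3,p7},{p4,p5},{p4,p6},{p6,p7},{p2,p3,p7},{p2,p4,p6},{p2,p6,p7},{p4,p5,p6}} W3={{p2},{p2,p3},{p2,p4},{p2,p6},{p2,p7},{p2,p3,p7},{p2,p4,p6},{p2,p6,p7}} W4={{p1},{p3},{p2,p3},{p3,p5},{p3,p6},{p3,p7},{p2,p3,p7},{p3,p5,p6}} W5={{p4},{p2,p4},{p4,p5},{p4,p6},{p2,p4,p6},{p4,p5,p6}}
  W12={{p4,p5},{p4,p6},{p6,p7},{p2,p4,p6},{p2,p6,p7},{p4,p5,p6}} W13={{p2,p6},{p2,p4,p6},{p2,p6,p7}} W14={{p3,p5},{p3,p6},{p3,p5,p6}} W15={{p4,p5},{p4,p6},{p2,p4,p6},{p4,p5,p6}} W23={{p2,p4},{p2,p7},{p2,p3,p7},{p2,p4,p6},{p2,p6,p7}} W24={{p1},{p3,p7},{p2,p3,p7}} W25={{p4},{p2,p4},{p4,p5},{p4,p6},{p2,p4,p6},{p4,p5,p6}} W34={{p2,p3},{p2,p3,p7}} W35={{p2,p4},{p2,p4,p6}}
  W123={{p2,p4,p6},{p2,p6,p7}} W125={{p4,p5},{p4,p6},{p2,p4,p6},{p4,p5,p6}} W135={{p2,p4,p6}} W234={{p2,p3,p7}} W235={{p2,p4},{p2,p4,p6}}
  W1235={{p2,p4,p6}}
C dims 5,9,5,1; δ0: rk_F2 4; δ1: rk_F2 4; δ2: rk_F2 1
degree 0: 5−4−0 = 1 → Ȟ^0 ≅ Z/2
degree 1: 9−4−4 = 1 → Ȟ^1 ≅ Z/2
degree 2: 5−1−4 = 0 → Ȟ^2 ≅ 0

Ȟ^0 ≅ Z/2,  Ȟ^1 ≅ Z/2,  Ȟ^2 ≅ 0


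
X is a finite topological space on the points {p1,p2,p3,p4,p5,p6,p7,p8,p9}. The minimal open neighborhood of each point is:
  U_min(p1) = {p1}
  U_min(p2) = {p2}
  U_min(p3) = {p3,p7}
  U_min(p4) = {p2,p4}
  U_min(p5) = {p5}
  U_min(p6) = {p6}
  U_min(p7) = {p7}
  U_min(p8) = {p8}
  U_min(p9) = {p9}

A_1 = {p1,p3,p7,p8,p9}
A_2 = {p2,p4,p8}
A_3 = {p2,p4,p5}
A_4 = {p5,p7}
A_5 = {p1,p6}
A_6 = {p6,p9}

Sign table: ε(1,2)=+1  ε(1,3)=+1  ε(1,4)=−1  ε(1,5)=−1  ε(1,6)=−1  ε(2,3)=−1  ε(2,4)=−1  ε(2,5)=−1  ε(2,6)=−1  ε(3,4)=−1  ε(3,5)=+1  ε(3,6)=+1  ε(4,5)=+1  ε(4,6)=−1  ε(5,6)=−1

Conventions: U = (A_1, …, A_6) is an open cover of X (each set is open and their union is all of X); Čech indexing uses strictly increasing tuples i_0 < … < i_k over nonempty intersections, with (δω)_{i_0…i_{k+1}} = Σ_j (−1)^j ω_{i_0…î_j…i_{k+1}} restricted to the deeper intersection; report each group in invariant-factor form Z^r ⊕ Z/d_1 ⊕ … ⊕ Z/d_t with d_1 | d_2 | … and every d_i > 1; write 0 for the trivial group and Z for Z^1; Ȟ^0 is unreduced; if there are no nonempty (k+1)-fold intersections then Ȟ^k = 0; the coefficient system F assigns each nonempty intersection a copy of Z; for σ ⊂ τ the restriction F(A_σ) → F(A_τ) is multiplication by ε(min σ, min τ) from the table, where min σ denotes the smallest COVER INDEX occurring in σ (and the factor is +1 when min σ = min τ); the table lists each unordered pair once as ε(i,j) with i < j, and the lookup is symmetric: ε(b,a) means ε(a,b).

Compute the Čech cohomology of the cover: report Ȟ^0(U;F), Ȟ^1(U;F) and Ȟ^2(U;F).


Ȟ^0 ≅ 0, Ȟ^1 ≅ Z ⊕ Z/2 and Ȟ^2 ≅ 0

intersection data:
  A12={p8} A14={p7} A15={p1} A16={p9} A23={p2,p4} A34={p5} A56={p6}
C dims 6,7; δ0: rk 6, SNF 1^5·2
Ȟ^0 = (6 − 6) − 0 = 0, so Ȟ^0 ≅ 0
Ȟ^1 = (7 − 0) − 6 = 1 plus torsion [2], so Ȟ^1 ≅ Z ⊕ Z/2
Ȟ^2 = (0 − 0) − 0 = 0, so Ȟ^2 ≅ 0


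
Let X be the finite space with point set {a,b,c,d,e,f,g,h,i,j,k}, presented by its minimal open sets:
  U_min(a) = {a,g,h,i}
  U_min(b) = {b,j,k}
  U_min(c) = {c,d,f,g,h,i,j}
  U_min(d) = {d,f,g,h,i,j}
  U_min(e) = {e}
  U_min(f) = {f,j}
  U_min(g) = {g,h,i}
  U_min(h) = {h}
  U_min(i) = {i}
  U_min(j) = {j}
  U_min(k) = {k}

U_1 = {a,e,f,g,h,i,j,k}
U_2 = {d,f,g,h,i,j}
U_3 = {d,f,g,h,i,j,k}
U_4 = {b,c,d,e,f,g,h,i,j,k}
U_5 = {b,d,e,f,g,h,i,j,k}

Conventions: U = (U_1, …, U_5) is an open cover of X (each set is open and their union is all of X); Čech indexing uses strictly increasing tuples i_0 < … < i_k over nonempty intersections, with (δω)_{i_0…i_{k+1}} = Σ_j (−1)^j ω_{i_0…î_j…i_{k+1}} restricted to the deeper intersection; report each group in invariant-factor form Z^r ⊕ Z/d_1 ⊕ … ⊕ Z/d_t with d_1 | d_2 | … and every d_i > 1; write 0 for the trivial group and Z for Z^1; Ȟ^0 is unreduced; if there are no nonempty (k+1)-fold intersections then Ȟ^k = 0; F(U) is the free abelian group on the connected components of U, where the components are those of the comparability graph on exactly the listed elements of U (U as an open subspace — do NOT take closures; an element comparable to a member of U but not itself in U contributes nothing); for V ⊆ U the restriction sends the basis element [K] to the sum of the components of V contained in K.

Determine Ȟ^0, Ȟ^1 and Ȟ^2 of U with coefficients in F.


Ȟ^0(U;F) ≅ Z^2,  Ȟ^1(U;F) ≅ 0,  Ȟ^2(U;F) ≅ 0

nerve of the cover:
  U12={f,g,h,i,j} U13={f,g,h,i,j,k} U14={e,f,g,h,i,j,k} U15={e,f,g,h,i,j,k} U23={d,f,g,h,i,j} U24={d,f,g,h,i,j} U25={d,f,g,h,i,j} U34={d,f,g,h,i,j,k} U35={d,f,g,h,i,j,k} U45={b,d,e,f,g,h,i,j,k}
  U123={f,g,h,i,j} U124={f,g,h,i,j} U125={f,g,h,i,j} U134={f,g,h,i,j,k} U135={f,g,h,i,j,k} U145={e,f,g,h,i,j,k} U234={d,f,g,h,i,j} U235={d,f,g,h,i,j} U245={d,f,g,h,i,j} U345={d,f,g,h,i,j,k}
  U1234={f,g,h,i,j} U1235={f,g,h,i,j} U1245={f,g,h,i,j} U1345={f,g,h,i,j,k} U2345={d,f,g,h,i,j}
  U12345={f,g,h,i,j}
components per intersection:
  U1: {a,g,h,i} {e} {f,j} {k}
  U2: {d,f,g,h,i,j}
  U3: {d,f,g,h,i,j} {k}
  U4: {b,c,d,f,g,h,i,j,k} {e}
  U5: {b,d,f,g,h,i,j,k} {e}
  U12: {f,j} {g,h,i}
  U13: {f,j} {g,h,i} {k}
  U14: {e} {f,j} {g,h,i} {k}
  U15: {e} {f,j} {g,h,i} {k}
  U23: {d,f,g,h,i,j}
  U24: {d,f,g,h,i,j}
  U25: {d,f,g,h,i,j}
  U34: {d,f,g,h,i,j} {k}
  U35: {d,f,g,h,i,j} {k}
  U45: {b,d,f,g,h,i,j,k} {e}
  U123: {f,j} {g,h,i}
  U124: {f,j} {g,h,i}
  U125: {f,j} {g,h,i}
  U134: {f,j} {g,h,i} {k}
  U135: {f,j} {g,h,i} {k}
  U145: {e} {f,j} {g,h,i} {k}
  U234: {d,f,g,h,i,j}
  U235: {d,f,g,h,i,j}
  U245: {d,f,g,h,i,j}
  U345: {d,f,g,h,i,j} {k}
  U1234: {f,j} {g,h,i}
  U1235: {f,j} {g,h,i}
  U1245: {f,j} {g,h,i}
  U1345: {f,j} {g,h,i} {k}
  U2345: {d,f,g,h,i,j}
  U12345: {f,j} {g,h,i}
C dims 11,22,21,10; δ0: rk 9, SNF 1^9; δ1: rk 13, SNF 1^13; δ2: rk 8, SNF 1^8
Ȟ^0 = (11 − 9) − 0 = 2, so Ȟ^0 ≅ Z^2
Ȟ^1 = (22 − 13) − 9 = 0, so Ȟ^1 ≅ 0
Ȟ^2 = (21 − 8) − 13 = 0, so Ȟ^2 ≅ 0


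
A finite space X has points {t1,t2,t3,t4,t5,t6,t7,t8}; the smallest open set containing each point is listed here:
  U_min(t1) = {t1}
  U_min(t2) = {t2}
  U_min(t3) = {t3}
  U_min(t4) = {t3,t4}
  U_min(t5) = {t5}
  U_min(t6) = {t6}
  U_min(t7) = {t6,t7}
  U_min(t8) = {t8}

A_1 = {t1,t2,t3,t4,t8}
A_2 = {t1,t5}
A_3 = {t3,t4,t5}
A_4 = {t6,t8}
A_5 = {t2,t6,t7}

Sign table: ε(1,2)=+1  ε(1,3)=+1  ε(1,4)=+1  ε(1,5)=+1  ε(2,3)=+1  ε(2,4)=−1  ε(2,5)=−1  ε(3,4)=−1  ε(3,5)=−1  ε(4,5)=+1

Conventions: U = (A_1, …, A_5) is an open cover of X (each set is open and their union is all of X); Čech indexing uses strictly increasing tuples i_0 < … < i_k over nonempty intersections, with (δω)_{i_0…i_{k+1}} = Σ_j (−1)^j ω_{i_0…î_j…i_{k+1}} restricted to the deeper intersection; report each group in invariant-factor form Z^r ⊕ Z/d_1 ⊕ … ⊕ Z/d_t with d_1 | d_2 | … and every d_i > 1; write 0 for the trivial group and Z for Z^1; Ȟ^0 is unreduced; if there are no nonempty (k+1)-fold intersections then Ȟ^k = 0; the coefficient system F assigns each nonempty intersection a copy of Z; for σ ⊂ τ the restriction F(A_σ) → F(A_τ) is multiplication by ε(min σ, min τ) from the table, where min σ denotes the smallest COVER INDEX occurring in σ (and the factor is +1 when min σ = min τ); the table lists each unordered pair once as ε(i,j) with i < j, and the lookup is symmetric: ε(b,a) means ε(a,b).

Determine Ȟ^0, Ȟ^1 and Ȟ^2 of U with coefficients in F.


nonempty overlaps:
  A12={t1} A13={t3,t4} A14={t8} A15={t2} A23={t5} A45={t6}
C dims 5,6; δ0: rk 4, SNF 1^4
degree 0: 5−4−0 = 1 → Ȟ^0 ≅ Z
degree 1: 6−0−4 = 2 → Ȟ^1 ≅ Z^2
degree 2: 0−0−0 = 0 → Ȟ^2 ≅ 0

Ȟ^0 ≅ Z; Ȟ^1 ≅ Z^2; Ȟ^2 ≅ 0


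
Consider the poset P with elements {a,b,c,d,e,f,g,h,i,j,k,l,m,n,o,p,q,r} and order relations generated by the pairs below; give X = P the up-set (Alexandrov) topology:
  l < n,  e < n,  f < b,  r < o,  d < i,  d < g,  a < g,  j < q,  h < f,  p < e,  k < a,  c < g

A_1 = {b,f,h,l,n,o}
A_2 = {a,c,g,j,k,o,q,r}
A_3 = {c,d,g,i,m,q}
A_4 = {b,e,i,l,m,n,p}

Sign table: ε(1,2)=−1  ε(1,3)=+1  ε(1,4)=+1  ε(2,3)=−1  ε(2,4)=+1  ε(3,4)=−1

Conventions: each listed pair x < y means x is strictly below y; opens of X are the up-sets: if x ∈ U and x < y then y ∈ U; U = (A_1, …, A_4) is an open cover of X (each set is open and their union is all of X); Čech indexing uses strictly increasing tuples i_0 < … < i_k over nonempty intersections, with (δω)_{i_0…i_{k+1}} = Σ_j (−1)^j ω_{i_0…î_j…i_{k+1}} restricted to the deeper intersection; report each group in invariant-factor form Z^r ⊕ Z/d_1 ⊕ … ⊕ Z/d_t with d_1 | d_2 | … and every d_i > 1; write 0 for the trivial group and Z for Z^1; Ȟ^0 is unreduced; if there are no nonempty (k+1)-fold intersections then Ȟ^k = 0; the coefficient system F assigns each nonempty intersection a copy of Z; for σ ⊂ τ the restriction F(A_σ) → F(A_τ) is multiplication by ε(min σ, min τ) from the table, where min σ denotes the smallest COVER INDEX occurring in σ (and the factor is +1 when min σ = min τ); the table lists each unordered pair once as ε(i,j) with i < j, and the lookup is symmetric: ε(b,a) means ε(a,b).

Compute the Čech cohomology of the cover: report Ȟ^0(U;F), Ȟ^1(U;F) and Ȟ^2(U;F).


Ȟ^0(U;F) ≅ 0, Ȟ^1(U;F) ≅ Z/2 and Ȟ^2(U;F) ≅ 0

nonempty intersections:
  A12={o} A14={b,l,n} A23={c,g,q} A34={i,m}
C dims 4,4; δ0: rk 4, SNF 1^3·2
Ȟ^0: (4−4)−0=0 ⇒ 0
Ȟ^1: (4−0)−4=0 plus torsion [2] ⇒ Z/2
Ȟ^2: (0−0)−0=0 ⇒ 0


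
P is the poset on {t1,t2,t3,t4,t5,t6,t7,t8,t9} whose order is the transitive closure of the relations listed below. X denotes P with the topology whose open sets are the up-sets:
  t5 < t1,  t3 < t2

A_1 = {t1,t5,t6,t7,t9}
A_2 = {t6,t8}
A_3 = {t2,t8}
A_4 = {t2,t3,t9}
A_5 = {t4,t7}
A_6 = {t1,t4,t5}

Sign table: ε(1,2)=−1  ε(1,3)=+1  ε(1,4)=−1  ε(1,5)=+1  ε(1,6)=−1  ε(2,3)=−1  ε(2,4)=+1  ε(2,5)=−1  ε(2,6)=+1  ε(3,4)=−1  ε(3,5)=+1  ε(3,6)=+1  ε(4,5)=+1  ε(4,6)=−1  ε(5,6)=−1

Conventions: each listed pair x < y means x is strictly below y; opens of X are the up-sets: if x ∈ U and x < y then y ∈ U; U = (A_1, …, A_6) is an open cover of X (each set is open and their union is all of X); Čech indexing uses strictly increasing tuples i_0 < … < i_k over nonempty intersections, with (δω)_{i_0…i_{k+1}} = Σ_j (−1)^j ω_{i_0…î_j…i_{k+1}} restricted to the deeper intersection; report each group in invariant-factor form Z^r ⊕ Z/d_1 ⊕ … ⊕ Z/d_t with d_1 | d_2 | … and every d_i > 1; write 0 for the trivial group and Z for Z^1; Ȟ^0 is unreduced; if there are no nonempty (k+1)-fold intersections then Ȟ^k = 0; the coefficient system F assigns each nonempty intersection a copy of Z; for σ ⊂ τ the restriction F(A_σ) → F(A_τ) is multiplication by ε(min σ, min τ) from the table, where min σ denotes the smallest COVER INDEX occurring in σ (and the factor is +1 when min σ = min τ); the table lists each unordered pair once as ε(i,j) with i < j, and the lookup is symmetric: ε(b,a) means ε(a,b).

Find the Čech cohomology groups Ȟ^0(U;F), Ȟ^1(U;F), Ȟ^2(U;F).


cover nerve:
  A12={t6} A14={t9} A15={t7} A16={t1,t5} A23={t8} A34={t2} A56={t4}
C dims 6,7; δ0: rk 5, SNF 1^5
Ȟ^0: (6−5)−0=1 ⇒ Z
Ȟ^1: (7−0)−5=2 ⇒ Z^2
Ȟ^2: (0−0)−0=0 ⇒ 0

Ȟ^0(U;F) ≅ Z,  Ȟ^1(U;F) ≅ Z^2,  Ȟ^2(U;F) ≅ 0


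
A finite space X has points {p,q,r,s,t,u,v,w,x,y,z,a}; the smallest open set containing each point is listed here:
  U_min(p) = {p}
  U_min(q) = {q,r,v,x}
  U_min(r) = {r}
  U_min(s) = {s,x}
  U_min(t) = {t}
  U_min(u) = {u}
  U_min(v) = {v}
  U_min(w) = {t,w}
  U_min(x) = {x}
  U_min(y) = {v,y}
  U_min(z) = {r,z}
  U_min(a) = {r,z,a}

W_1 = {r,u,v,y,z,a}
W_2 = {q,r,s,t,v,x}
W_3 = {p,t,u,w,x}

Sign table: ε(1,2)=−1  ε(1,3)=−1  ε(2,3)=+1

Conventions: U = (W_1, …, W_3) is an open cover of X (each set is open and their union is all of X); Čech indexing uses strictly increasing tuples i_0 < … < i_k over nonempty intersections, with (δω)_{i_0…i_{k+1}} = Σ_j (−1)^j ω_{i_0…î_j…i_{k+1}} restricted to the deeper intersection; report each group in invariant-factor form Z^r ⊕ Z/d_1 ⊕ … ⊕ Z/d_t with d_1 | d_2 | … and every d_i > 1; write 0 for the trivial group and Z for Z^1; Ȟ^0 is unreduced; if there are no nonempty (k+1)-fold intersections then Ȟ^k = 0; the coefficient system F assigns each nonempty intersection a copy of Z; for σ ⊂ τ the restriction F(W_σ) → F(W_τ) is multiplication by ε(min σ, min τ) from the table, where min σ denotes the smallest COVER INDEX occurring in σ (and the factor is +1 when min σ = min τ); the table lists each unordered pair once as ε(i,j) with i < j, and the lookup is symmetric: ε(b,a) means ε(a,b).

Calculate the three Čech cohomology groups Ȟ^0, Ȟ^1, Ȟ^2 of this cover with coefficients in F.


Ȟ^0 = Z,  Ȟ^1 = Z,  Ȟ^2 = 0

cover nerve:
  W12={r,v} W13={u} W23={t,x}
C dims 3,3; δ0: rk 2, SNF 1^2
Ȟ^0: (3−2)−0=1 ⇒ Z
Ȟ^1: (3−0)−2=1 ⇒ Z
Ȟ^2: (0−0)−0=0 ⇒ 0


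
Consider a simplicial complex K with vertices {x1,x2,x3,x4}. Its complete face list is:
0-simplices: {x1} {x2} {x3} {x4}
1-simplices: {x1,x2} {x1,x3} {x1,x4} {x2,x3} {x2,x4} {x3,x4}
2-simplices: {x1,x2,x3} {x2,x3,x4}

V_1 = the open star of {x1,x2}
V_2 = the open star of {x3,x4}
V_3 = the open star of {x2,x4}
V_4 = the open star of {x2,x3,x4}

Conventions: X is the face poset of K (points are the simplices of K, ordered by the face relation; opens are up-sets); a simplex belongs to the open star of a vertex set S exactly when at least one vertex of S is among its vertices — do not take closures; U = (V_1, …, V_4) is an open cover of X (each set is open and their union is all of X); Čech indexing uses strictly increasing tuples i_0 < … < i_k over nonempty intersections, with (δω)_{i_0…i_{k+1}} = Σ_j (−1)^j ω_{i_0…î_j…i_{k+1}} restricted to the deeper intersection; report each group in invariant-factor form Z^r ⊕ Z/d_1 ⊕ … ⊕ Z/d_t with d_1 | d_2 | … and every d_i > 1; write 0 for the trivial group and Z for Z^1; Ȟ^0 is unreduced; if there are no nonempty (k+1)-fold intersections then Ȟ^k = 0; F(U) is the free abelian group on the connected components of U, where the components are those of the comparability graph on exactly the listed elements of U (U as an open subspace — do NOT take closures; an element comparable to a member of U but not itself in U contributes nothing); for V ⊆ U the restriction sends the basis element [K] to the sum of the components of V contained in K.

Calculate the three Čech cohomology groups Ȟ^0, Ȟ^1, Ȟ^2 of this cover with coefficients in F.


nonempty intersections:
  V1={{x1},{x2},{x1,x2},{x1,x3},{x1,x4},{x2,x3},{x2,x4},{x1,x2,x3},{x2,x3,x4}} V2={{x3},{x4},{x1,x3},{x1,x4},{x2,x3},{x2,x4},{x3,x4},{x1,x2,x3},{x2,x3,x4}} V3={{x2},{x4},{x1,x2},{x1,x4},{x2,x3},{x2,x4},{x3,x4},{x1,x2,x3},{x2,x3,x4}} V4={{x2},{x3},{x4},{x1,x2},{x1,x3},{x1,x4},{x2,x3},{x2,x4},{x3,x4},{x1,x2,x3},{x2,x3,x4}}
  V12={{x1,x3},{x1,x4},{x2,x3},{x2,x4},{x1,x2,x3},{x2,x3,x4}} V13={{x2},{x1,x2},{x1,x4},{x2,x3},{x2,x4},{x1,x2,x3},{x2,x3,x4}} V14={{x2},{x1,x2},{x1,x3},{x1,x4},{x2,x3},{x2,x4},{x1,x2,x3},{x2,x3,x4}} V23={{x4},{x1,x4},{x2,x3},{x2,x4},{x3,x4},{x1,x2,x3},{x2,x3,x4}} V24={{x3},{x4},{x1,x3},{x1,x4},{x2,x3},{x2,x4},{x3,x4},{x1,x2,x3},{x2,x3,x4}} V34={{x2},{x4},{x1,x2},{x1,x4},{x2,x3},{x2,x4},{x3,x4},{x1,x2,x3},{x2,x3,x4}}
  V123={{x1,x4},{x2,x3},{x2,x4},{x1,x2,x3},{x2,x3,x4}} V124={{x1,x3},{x1,x4},{x2,x3},{x2,x4},{x1,x2,x3},{x2,x3,x4}} V134={{x2},{x1,x2},{x1,x4},{x2,x3},{x2,x4},{x1,x2,x3},{x2,x3,x4}} V234={{x4},{x1,x4},{x2,x3},{x2,x4},{x3,x4},{x1,x2,x3},{x2,x3,x4}}
  V1234={{x1,x4},{x2,x3},{x2,x4},{x1,x2,x3},{x2,x3,x4}}
components per intersection:
  V1: {{x1},{x2},{x1,x2},{x1,x3},{x1,x4},{x2,x3},{x2,x4},{x1,x2,x3},{x2,x3,x4}}
  V2: {{x3},{x4},{x1,x3},{x1,x4},{x2,x3},{x2,x4},{x3,x4},{x1,x2,x3},{x2,x3,x4}}
  V3: {{x2},{x4},{x1,x2},{x1,x4},{x2,x3},{x2,x4},{x3,x4},{x1,x2,x3},{x2,x3,x4}}
  V4: {{x2},{x3},{x4},{x1,x2},{x1,x3},{x1,x4},{x2,x3},{x2,x4},{x3,x4},{x1,x2,x3},{x2,x3,x4}}
  V12: {{x1,x3},{x2,x3},{x2,x4},{x1,x2,x3},{x2,x3,x4}} {{x1,x4}}
  V13: {{x2},{x1,x2},{x2,x3},{x2,x4},{x1,x2,x3},{x2,x3,x4}} {{x1,x4}}
  V14: {{x2},{x1,x2},{x1,x3},{x2,x3},{x2,x4},{x1,x2,x3},{x2,x3,x4}} {{x1,x4}}
  V23: {{x4},{x1,x4},{x2,x3},{x2,x4},{x3,x4},{x1,x2,x3},{x2,x3,x4}}
  V24: {{x3},{x4},{x1,x3},{x1,x4},{x2,x3},{x2,x4},{x3,x4},{x1,x2,x3},{x2,x3,x4}}
  V34: {{x2},{x4},{x1,x2},{x1,x4},{x2,x3},{x2,x4},{x3,x4},{x1,x2,x3},{x2,x3,x4}}
  V123: {{x1,x4}} {{x2,x3},{x2,x4},{x1,x2,x3},{x2,x3,x4}}
  V124: {{x1,x3},{x2,x3},{x2,x4},{x1,x2,x3},{x2,x3,x4}} {{x1,x4}}
  V134: {{x2},{x1,x2},{x2,x3},{x2,x4},{x1,x2,x3},{x2,x3,x4}} {{x1,x4}}
  V234: {{x4},{x1,x4},{x2,x3},{x2,x4},{x3,x4},{x1,x2,x3},{x2,x3,x4}}
  V1234: {{x1,x4}} {{x2,x3},{x2,x4},{x1,x2,x3},{x2,x3,x4}}
C dims 4,9,7,2; δ0: rk 3, SNF 1^3; δ1: rk 5, SNF 1^5; δ2: rk 2, SNF 1^2
Ȟ^0: (4−3)−0=1 ⇒ Z
Ȟ^1: (9−5)−3=1 ⇒ Z
Ȟ^2: (7−2)−5=0 ⇒ 0

Ȟ^0 = Z, Ȟ^1 = Z and Ȟ^2 = 0


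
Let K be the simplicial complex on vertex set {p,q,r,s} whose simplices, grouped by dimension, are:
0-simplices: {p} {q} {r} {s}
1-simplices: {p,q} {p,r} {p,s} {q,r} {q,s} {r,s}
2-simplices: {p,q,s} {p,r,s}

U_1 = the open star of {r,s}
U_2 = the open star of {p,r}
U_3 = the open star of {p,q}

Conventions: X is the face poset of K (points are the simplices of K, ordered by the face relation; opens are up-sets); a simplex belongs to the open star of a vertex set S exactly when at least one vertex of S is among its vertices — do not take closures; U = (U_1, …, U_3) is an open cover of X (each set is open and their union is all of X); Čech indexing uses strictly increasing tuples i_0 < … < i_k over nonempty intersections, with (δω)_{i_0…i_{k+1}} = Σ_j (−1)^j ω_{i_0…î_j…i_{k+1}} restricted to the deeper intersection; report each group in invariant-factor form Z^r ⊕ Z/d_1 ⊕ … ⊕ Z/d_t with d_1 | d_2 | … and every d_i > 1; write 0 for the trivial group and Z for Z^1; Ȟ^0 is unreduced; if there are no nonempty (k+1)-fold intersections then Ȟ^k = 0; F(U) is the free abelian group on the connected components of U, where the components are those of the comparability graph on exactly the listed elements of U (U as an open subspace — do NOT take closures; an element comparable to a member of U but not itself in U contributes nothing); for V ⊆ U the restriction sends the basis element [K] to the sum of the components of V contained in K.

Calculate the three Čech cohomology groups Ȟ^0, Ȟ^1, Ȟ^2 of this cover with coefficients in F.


Ȟ^0 ≅ Z,  Ȟ^1 ≅ Z,  Ȟ^2 ≅ 0

cover nerve:
  U1={{r},{s},{p,r},{p,s},{q,r},{q,s},{r,s},{p,q,s},{p,r,s}} U2={{p},{r},{p,q},{p,r},{p,s},{q,r},{r,s},{p,q,s},{p,r,s}} U3={{p},{q},{p,q},{p,r},{p,s},{q,r},{q,s},{p,q,s},{p,r,s}}
  U12={{r},{p,r},{p,s},{q,r},{r,s},{p,q,s},{p,r,s}} U13={{p,r},{p,s},{q,r},{q,s},{p,q,s},{p,r,s}} U23={{p},{p,q},{p,r},{p,s},{q,r},{p,q,s},{p,r,s}}
  U123={{p,r},{p,s},{q,r},{p,q,s},{p,r,s}}
components per intersection:
  U1: {{r},{s},{p,r},{p,s},{q,r},{q,s},{r,s},{p,q,s},{p,r,s}}
  U2: {{p},{r},{p,q},{p,r},{p,s},{q,r},{r,s},{p,q,s},{p,r,s}}
  U3: {{p},{q},{p,q},{p,r},{p,s},{q,r},{q,s},{p,q,s},{p,r,s}}
  U12: {{r},{p,r},{p,s},{q,r},{r,s},{p,q,s},{p,r,s}}
  U13: {{p,r},{p,s},{q,s},{p,q,s},{p,r,s}} {{q,r}}
  U23: {{p},{p,q},{p,r},{p,s},{p,q,s},{p,r,s}} {{q,r}}
  U123: {{p,r},{p,s},{p,q,s},{p,r,s}} {{q,r}}
C dims 3,5,2; δ0: rk 2, SNF 1^2; δ1: rk 2, SNF 1^2
Ȟ^0: (3−2)−0=1 ⇒ Z
Ȟ^1: (5−2)−2=1 ⇒ Z
Ȟ^2: (2−0)−2=0 ⇒ 0


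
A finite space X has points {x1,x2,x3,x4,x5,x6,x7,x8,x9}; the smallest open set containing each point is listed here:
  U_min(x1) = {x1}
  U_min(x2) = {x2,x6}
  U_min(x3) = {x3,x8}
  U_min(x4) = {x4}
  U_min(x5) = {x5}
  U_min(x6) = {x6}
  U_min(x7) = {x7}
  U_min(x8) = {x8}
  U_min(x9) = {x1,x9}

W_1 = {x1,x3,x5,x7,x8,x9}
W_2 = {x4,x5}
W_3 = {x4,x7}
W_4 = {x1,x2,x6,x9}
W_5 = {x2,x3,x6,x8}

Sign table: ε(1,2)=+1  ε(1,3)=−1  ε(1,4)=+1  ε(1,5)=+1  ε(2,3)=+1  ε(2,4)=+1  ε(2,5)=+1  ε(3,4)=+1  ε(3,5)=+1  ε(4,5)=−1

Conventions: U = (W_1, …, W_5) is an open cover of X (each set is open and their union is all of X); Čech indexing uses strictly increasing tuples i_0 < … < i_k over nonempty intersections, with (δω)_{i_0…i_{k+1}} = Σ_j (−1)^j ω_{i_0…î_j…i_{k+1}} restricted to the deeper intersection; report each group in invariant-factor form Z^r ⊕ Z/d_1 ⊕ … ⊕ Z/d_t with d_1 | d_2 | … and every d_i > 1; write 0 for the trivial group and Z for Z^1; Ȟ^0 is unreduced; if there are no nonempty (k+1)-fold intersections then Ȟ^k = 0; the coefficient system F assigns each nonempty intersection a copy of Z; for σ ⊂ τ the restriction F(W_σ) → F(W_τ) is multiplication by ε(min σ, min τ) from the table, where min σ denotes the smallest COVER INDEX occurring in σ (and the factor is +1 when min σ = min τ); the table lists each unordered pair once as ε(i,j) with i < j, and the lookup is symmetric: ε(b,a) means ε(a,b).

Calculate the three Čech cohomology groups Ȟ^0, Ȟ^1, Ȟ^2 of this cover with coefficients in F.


Ȟ^0 = 0; Ȟ^1 = Z ⊕ Z/2; Ȟ^2 = 0

nonempty overlaps:
  W12={x5} W13={x7} W14={x1,x9} W15={x3,x8} W23={x4} W45={x2,x6}
C dims 5,6; δ0: rk 5, SNF 1^4·2
degree 0: 5−5−0 = 0 → Ȟ^0 ≅ 0
degree 1: 6−0−5 = 1 plus torsion [2] → Ȟ^1 ≅ Z ⊕ Z/2
degree 2: 0−0−0 = 0 → Ȟ^2 ≅ 0
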